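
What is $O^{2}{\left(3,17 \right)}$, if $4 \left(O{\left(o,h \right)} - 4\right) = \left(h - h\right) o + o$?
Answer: $\frac{361}{16} \approx 22.563$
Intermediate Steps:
$O{\left(o,h \right)} = 4 + \frac{o}{4}$ ($O{\left(o,h \right)} = 4 + \frac{\left(h - h\right) o + o}{4} = 4 + \frac{0 o + o}{4} = 4 + \frac{0 + o}{4} = 4 + \frac{o}{4}$)
$O^{2}{\left(3,17 \right)} = \left(4 + \frac{1}{4} \cdot 3\right)^{2} = \left(4 + \frac{3}{4}\right)^{2} = \left(\frac{19}{4}\right)^{2} = \frac{361}{16}$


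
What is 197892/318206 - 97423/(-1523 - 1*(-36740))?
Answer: -1716530041/800447193 ≈ -2.1445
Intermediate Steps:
197892/318206 - 97423/(-1523 - 1*(-36740)) = 197892*(1/318206) - 97423/(-1523 + 36740) = 98946/159103 - 97423/35217 = -1716530041/800447193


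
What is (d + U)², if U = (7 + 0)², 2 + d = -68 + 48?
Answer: 729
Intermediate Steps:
d = -22 (d = -2 + (-68 + 48) = -2 - 20 = -22)
U = 49 (U = 7² = 49)
(d + U)² = (-22 + 49)² = 27² = 729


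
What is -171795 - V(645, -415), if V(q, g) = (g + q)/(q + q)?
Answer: -22161578/129 ≈ -1.7180e+5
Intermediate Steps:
V(q, g) = (g + q)/(2*q) (V(q, g) = (g + q)/((2*q)) = (g + q)*(1/(2*q)) = (g + q)/(2*q))
-171795 - V(645, -415) = -171795 - (-415 + 645)/(2*645) = -171795 - 230/(2*645) = -171795 - 1*23/129 = -171795 - 23/129 = -22161578/129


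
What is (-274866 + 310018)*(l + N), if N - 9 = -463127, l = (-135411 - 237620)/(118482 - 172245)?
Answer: -875222932585456/53763 ≈ -1.6279e+10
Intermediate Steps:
l = 373031/53763 (l = -373031/(-53763) = -373031*(-1/53763) = 373031/53763 ≈ 6.9384)
N = -463118 (N = 9 - 463127 = -463118)
(-274866 + 310018)*(l + N) = (-274866 + 310018)*(373031/53763 - 463118) = 35152*(-24898240003/53763) = -875222932585456/53763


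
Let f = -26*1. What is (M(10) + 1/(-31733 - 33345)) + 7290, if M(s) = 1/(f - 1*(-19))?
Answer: 3320865255/455546 ≈ 7289.9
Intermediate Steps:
f = -26
M(s) = -⅐ (M(s) = 1/(-26 - 1*(-19)) = 1/(-26 + 19) = 1/(-7) = -⅐)
(M(10) + 1/(-31733 - 33345)) + 7290 = (-⅐ + 1/(-31733 - 33345)) + 7290 = (-⅐ + 1/(-65078)) + 7290 = (-⅐ - 1/65078) + 7290 = -65085/455546 + 7290 = 3320865255/455546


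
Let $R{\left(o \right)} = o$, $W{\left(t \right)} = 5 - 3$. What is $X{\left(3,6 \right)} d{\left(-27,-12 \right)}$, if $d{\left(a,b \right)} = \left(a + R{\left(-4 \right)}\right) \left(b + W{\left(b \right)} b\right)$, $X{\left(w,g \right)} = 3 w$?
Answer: $10044$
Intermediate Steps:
$W{\left(t \right)} = 2$
$d{\left(a,b \right)} = 3 b \left(-4 + a\right)$ ($d{\left(a,b \right)} = \left(a - 4\right) \left(b + 2 b\right) = \left(-4 + a\right) 3 b = 3 b \left(-4 + a\right)$)
$X{\left(3,6 \right)} d{\left(-27,-12 \right)} = 3 \cdot 3 \cdot 3 \left(-12\right) \left(-4 - 27\right) = 9 \cdot 3 \left(-12\right) \left(-31\right) = 9 \cdot 1116 = 10044$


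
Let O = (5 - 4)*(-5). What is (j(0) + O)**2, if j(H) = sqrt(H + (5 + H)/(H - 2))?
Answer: (10 - I*sqrt(10))**2/4 ≈ 22.5 - 15.811*I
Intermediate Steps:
j(H) = sqrt(H + (5 + H)/(-2 + H))
O = -5 (O = 1*(-5) = -5)
(j(0) + O)**2 = (sqrt((5 + 0**2 - 1*0)/(-2 + 0)) - 5)**2 = (sqrt((5 + 0 + 0)/(-2)) - 5)**2 = (sqrt(-1/2*5) - 5)**2 = (sqrt(-5/2) - 5)**2 = (I*sqrt(10)/2 - 5)**2 = (-5 + I*sqrt(10)/2)**2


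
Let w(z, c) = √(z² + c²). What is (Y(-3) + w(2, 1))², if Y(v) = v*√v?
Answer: -22 - 6*I*√15 ≈ -22.0 - 23.238*I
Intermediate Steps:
w(z, c) = √(c² + z²)
Y(v) = v^(3/2)
(Y(-3) + w(2, 1))² = ((-3)^(3/2) + √(1² + 2²))² = (-3*I*√3 + √(1 + 4))² = (-3*I*√3 + √5)² = (√5 - 3*I*√3)²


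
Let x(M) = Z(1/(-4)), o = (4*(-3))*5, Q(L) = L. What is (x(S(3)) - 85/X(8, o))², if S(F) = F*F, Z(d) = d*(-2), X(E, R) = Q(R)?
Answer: 529/144 ≈ 3.6736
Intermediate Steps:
o = -60 (o = -12*5 = -60)
X(E, R) = R
Z(d) = -2*d
S(F) = F²
x(M) = ½ (x(M) = -2/(-4) = -2*(-¼) = ½)
(x(S(3)) - 85/X(8, o))² = (½ - 85/(-60))² = (½ - 85*(-1/60))² = (½ + 17/12)² = (23/12)² = 529/144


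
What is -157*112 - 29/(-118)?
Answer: -2074883/118 ≈ -17584.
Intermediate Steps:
-157*112 - 29/(-118) = -17584 - 29*(-1/118) = -17584 + 29/118 = -2074883/118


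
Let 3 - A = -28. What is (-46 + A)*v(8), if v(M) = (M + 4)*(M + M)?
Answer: -2880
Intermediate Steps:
A = 31 (A = 3 - 1*(-28) = 3 + 28 = 31)
v(M) = 2*M*(4 + M) (v(M) = (4 + M)*(2*M) = 2*M*(4 + M))
(-46 + A)*v(8) = (-46 + 31)*(2*8*(4 + 8)) = -30*8*12 = -15*192 = -2880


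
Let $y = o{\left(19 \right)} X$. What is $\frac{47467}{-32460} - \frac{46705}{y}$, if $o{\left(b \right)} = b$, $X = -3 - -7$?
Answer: $- \frac{94978237}{154185} \approx -616.0$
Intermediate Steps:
$X = 4$ ($X = -3 + 7 = 4$)
$y = 76$ ($y = 19 \cdot 4 = 76$)
$\frac{47467}{-32460} - \frac{46705}{y} = \frac{47467}{-32460} - \frac{46705}{76} = 47467 \left(- \frac{1}{32460}\right) - \frac{46705}{76} = - \frac{47467}{32460} - \frac{46705}{76} = - \frac{94978237}{154185}$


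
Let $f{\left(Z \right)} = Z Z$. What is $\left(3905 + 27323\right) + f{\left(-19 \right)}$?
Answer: $31589$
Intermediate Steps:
$f{\left(Z \right)} = Z^{2}$
$\left(3905 + 27323\right) + f{\left(-19 \right)} = \left(3905 + 27323\right) + \left(-19\right)^{2} = 31228 + 361 = 31589$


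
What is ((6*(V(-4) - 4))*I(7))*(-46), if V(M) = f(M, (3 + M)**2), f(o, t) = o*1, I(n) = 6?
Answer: 13248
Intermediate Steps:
f(o, t) = o
V(M) = M
((6*(V(-4) - 4))*I(7))*(-46) = ((6*(-4 - 4))*6)*(-46) = ((6*(-8))*6)*(-46) = -48*6*(-46) = -288*(-46) = 13248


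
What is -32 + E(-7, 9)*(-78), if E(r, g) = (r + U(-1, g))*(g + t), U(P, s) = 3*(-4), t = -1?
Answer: 11824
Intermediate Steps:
U(P, s) = -12
E(r, g) = (-1 + g)*(-12 + r) (E(r, g) = (r - 12)*(g - 1) = (-12 + r)*(-1 + g) = (-1 + g)*(-12 + r))
-32 + E(-7, 9)*(-78) = -32 + (12 - 1*(-7) - 12*9 + 9*(-7))*(-78) = -32 + (12 + 7 - 108 - 63)*(-78) = -32 - 152*(-78) = -32 + 11856 = 11824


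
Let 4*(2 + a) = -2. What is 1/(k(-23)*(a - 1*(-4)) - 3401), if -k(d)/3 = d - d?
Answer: -1/3401 ≈ -0.00029403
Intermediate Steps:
a = -5/2 (a = -2 + (¼)*(-2) = -2 - ½ = -5/2 ≈ -2.5000)
k(d) = 0 (k(d) = -3*(d - d) = -3*0 = 0)
1/(k(-23)*(a - 1*(-4)) - 3401) = 1/(0*(-5/2 - 1*(-4)) - 3401) = 1/(0*(-5/2 + 4) - 3401) = 1/(0*(3/2) - 3401) = 1/(0 - 3401) = 1/(-3401) = -1/3401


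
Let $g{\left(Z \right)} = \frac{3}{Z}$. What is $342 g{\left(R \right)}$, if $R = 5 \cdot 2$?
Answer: $\frac{513}{5} \approx 102.6$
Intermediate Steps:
$R = 10$
$342 g{\left(R \right)} = 342 \cdot \frac{3}{10} = \frac{513}{5}$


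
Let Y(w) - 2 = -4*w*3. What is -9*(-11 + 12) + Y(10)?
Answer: -127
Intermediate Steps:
Y(w) = 2 - 12*w (Y(w) = 2 - 4*w*3 = 2 - 12*w)
-9*(-11 + 12) + Y(10) = -9*(-11 + 12) + (2 - 12*10) = -9*1 + (2 - 120) = -9 - 118 = -127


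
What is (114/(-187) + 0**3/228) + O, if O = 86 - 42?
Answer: 8114/187 ≈ 43.390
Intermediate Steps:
O = 44
(114/(-187) + 0**3/228) + O = (114/(-187) + 0**3/228) + 44 = (114*(-1/187) + 0*(1/228)) + 44 = (-114/187 + 0) + 44 = -114/187 + 44 = 8114/187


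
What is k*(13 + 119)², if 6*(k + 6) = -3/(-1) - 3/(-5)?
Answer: -470448/5 ≈ -94090.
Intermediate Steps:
k = -27/5 (k = -6 + (-3/(-1) - 3/(-5))/6 = -6 + (-3*(-1) - 3*(-⅕))/6 = -6 + (3 + ⅗)/6 = -6 + (⅙)*(18/5) = -6 + ⅗ = -27/5 ≈ -5.4000)
k*(13 + 119)² = -27*(13 + 119)²/5 = -27/5*132² = -27/5*17424 = -470448/5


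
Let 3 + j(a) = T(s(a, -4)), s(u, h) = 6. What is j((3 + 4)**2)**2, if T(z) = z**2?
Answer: 1089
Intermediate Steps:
j(a) = 33 (j(a) = -3 + 6**2 = -3 + 36 = 33)
j((3 + 4)**2)**2 = 33**2 = 1089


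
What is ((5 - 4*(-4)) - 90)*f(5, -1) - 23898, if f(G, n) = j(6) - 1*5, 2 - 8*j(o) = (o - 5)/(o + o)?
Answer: -754225/32 ≈ -23570.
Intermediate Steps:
j(o) = ¼ - (-5 + o)/(16*o) (j(o) = ¼ - (o - 5)/(8*(o + o)) = ¼ - (-5 + o)/(8*(2*o)) = ¼ - (-5 + o)*1/(2*o)/8 = ¼ - (-5 + o)/(16*o))
f(G, n) = -457/96 (f(G, n) = (1/16)*(5 + 3*6)/6 - 1*5 = (1/16)*(⅙)*(5 + 18) - 5 = (1/16)*(⅙)*23 - 5 = 23/96 - 5 = -457/96)
((5 - 4*(-4)) - 90)*f(5, -1) - 23898 = ((5 - 4*(-4)) - 90)*(-457/96) - 23898 = ((5 + 16) - 90)*(-457/96) - 23898 = (21 - 90)*(-457/96) - 23898 = -69*(-457/96) - 23898 = 10511/32 - 23898 = -754225/32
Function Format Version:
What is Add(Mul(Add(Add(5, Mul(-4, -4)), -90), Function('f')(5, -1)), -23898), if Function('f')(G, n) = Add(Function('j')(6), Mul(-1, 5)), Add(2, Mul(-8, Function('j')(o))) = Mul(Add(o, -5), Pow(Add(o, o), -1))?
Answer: Rational(-754225, 32) ≈ -23570.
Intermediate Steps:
Function('j')(o) = Add(Rational(1, 4), Mul(Rational(-1, 16), Pow(o, -1), Add(-5, o))) (Function('j')(o) = Add(Rational(1, 4), Mul(Rational(-1, 8), Mul(Add(o, -5), Pow(Add(o, o), -1)))) = Add(Rational(1, 4), Mul(Rational(-1, 8), Mul(Add(-5, o), Pow(Mul(2, o), -1)))) = Add(Rational(1, 4), Mul(Rational(-1, 8), Mul(Add(-5, o), Mul(Rational(1, 2), Pow(o, -1))))) = Add(Rational(1, 4), Mul(Rational(-1, 8), Mul(Rational(1, 2), Pow(o, -1), Add(-5, o)))) = Add(Rational(1, 4), Mul(Rational(-1, 16), Pow(o, -1), Add(-5, o))))
Function('f')(G, n) = Rational(-457, 96) (Function('f')(G, n) = Add(Mul(Rational(1, 16), Pow(6, -1), Add(5, Mul(3, 6))), Mul(-1, 5)) = Add(Mul(Rational(1, 16), Rational(1, 6), Add(5, 18)), -5) = Add(Mul(Rational(1, 16), Rational(1, 6), 23), -5) = Add(Rational(23, 96), -5) = Rational(-457, 96))
Add(Mul(Add(Add(5, Mul(-4, -4)), -90), Function('f')(5, -1)), -23898) = Add(Mul(Add(Add(5, Mul(-4, -4)), -90), Rational(-457, 96)), -23898) = Add(Mul(Add(Add(5, 16), -90), Rational(-457, 96)), -23898) = Add(Mul(Add(21, -90), Rational(-457, 96)), -23898) = Add(Mul(-69, Rational(-457, 96)), -23898) = Add(Rational(10511, 32), -23898) = Rational(-754225, 32)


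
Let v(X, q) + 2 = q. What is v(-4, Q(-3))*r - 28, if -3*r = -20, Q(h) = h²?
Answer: 56/3 ≈ 18.667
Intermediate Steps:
v(X, q) = -2 + q
r = 20/3 (r = -⅓*(-20) = 20/3 ≈ 6.6667)
v(-4, Q(-3))*r - 28 = (-2 + (-3)²)*(20/3) - 28 = (-2 + 9)*(20/3) - 28 = 7*(20/3) - 28 = 140/3 - 28 = 56/3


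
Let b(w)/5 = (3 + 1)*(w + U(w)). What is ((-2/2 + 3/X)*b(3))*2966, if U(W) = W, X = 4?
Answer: -88980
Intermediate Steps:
b(w) = 40*w (b(w) = 5*((3 + 1)*(w + w)) = 5*(4*(2*w)) = 5*(8*w) = 40*w)
((-2/2 + 3/X)*b(3))*2966 = ((-2/2 + 3/4)*(40*3))*2966 = ((-2*½ + 3*(¼))*120)*2966 = ((-1 + ¾)*120)*2966 = -¼*120*2966 = -30*2966 = -88980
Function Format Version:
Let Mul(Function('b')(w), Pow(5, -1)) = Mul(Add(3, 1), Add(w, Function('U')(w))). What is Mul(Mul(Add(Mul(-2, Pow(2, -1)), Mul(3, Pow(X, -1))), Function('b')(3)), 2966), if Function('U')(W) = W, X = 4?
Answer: -88980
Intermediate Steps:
Function('b')(w) = Mul(40, w) (Function('b')(w) = Mul(5, Mul(Add(3, 1), Add(w, w))) = Mul(5, Mul(4, Mul(2, w))) = Mul(5, Mul(8, w)) = Mul(40, w))
Mul(Mul(Add(Mul(-2, Pow(2, -1)), Mul(3, Pow(X, -1))), Function('b')(3)), 2966) = Mul(Mul(Add(Mul(-2, Pow(2, -1)), Mul(3, Pow(4, -1))), Mul(40, 3)), 2966) = Mul(Mul(Add(Mul(-2, Rational(1, 2)), Mul(3, Rational(1, 4))), 120), 2966) = Mul(Mul(Add(-1, Rational(3, 4)), 120), 2966) = Mul(Mul(Rational(-1, 4), 120), 2966) = Mul(-30, 2966) = -88980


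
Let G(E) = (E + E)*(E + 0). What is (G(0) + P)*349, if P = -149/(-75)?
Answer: 52001/75 ≈ 693.35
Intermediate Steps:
P = 149/75 (P = -149*(-1/75) = 149/75 ≈ 1.9867)
G(E) = 2*E² (G(E) = (2*E)*E = 2*E²)
(G(0) + P)*349 = (2*0² + 149/75)*349 = (2*0 + 149/75)*349 = (0 + 149/75)*349 = (149/75)*349 = 52001/75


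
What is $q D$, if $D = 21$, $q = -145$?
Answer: $-3045$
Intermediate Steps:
$q D = \left(-145\right) 21 = -3045$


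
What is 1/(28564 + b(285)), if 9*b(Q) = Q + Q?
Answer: 3/85882 ≈ 3.4932e-5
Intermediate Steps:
b(Q) = 2*Q/9 (b(Q) = (Q + Q)/9 = (2*Q)/9 = 2*Q/9)
1/(28564 + b(285)) = 1/(28564 + (2/9)*285) = 1/(28564 + 190/3) = 1/(85882/3) = 3/85882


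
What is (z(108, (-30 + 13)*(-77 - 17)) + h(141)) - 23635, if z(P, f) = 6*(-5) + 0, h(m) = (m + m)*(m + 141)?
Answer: 55859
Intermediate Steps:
h(m) = 2*m*(141 + m) (h(m) = (2*m)*(141 + m) = 2*m*(141 + m))
z(P, f) = -30 (z(P, f) = -30 + 0 = -30)
(z(108, (-30 + 13)*(-77 - 17)) + h(141)) - 23635 = (-30 + 2*141*(141 + 141)) - 23635 = (-30 + 2*141*282) - 23635 = (-30 + 79524) - 23635 = 79494 - 23635 = 55859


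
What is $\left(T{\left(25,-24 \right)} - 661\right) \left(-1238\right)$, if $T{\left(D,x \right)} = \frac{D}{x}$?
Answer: $\frac{9835291}{12} \approx 8.1961 \cdot 10^{5}$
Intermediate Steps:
$\left(T{\left(25,-24 \right)} - 661\right) \left(-1238\right) = \left(\frac{25}{-24} - 661\right) \left(-1238\right) = \left(25 \left(- \frac{1}{24}\right) - 661\right) \left(-1238\right) = \left(- \frac{25}{24} - 661\right) \left(-1238\right) = \left(- \frac{15889}{24}\right) \left(-1238\right) = \frac{9835291}{12}$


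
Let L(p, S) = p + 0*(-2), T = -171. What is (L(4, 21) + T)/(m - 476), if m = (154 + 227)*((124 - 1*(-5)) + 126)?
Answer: -167/96679 ≈ -0.0017274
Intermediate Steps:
L(p, S) = p (L(p, S) = p + 0 = p)
m = 97155 (m = 381*((124 + 5) + 126) = 381*(129 + 126) = 381*255 = 97155)
(L(4, 21) + T)/(m - 476) = (4 - 171)/(97155 - 476) = -167/96679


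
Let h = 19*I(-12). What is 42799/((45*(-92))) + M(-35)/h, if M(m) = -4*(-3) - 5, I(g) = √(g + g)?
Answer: -42799/4140 - 7*I*√6/228 ≈ -10.338 - 0.075204*I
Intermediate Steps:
I(g) = √2*√g (I(g) = √(2*g) = √2*√g)
M(m) = 7 (M(m) = 12 - 5 = 7)
h = 38*I*√6 (h = 19*(√2*√(-12)) = 19*(√2*(2*I*√3)) = 19*(2*I*√6) = 38*I*√6 ≈ 93.081*I)
42799/((45*(-92))) + M(-35)/h = 42799/((45*(-92))) + 7/((38*I*√6)) = 42799/(-4140) + 7*(-I*√6/228) = 42799*(-1/4140) - 7*I*√6/228 = -42799/4140 - 7*I*√6/228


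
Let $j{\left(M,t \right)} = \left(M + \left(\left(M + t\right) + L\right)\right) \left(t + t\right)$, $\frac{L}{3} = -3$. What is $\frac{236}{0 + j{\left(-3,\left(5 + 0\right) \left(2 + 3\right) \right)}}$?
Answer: $\frac{59}{125} \approx 0.472$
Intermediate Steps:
$L = -9$ ($L = 3 \left(-3\right) = -9$)
$j{\left(M,t \right)} = 2 t \left(-9 + t + 2 M\right)$ ($j{\left(M,t \right)} = \left(M - \left(9 - M - t\right)\right) \left(t + t\right) = \left(M + \left(-9 + M + t\right)\right) 2 t = \left(-9 + t + 2 M\right) 2 t = 2 t \left(-9 + t + 2 M\right)$)
$\frac{236}{0 + j{\left(-3,\left(5 + 0\right) \left(2 + 3\right) \right)}} = \frac{236}{0 + 2 \left(5 + 0\right) \left(2 + 3\right) \left(-9 + \left(5 + 0\right) \left(2 + 3\right) + 2 \left(-3\right)\right)} = \frac{236}{0 + 2 \cdot 5 \cdot 5 \left(-9 + 5 \cdot 5 - 6\right)} = \frac{236}{0 + 2 \cdot 25 \left(-9 + 25 - 6\right)} = \frac{236}{0 + 2 \cdot 25 \cdot 10} = \frac{236}{0 + 500} = \frac{236}{500} = 236 \cdot \frac{1}{500} = \frac{59}{125}$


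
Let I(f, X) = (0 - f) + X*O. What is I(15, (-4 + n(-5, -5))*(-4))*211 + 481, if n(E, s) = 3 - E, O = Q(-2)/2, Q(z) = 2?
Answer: -6060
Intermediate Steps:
O = 1 (O = 2/2 = 2*(½) = 1)
I(f, X) = X - f (I(f, X) = (0 - f) + X*1 = -f + X = X - f)
I(15, (-4 + n(-5, -5))*(-4))*211 + 481 = ((-4 + (3 - 1*(-5)))*(-4) - 1*15)*211 + 481 = ((-4 + (3 + 5))*(-4) - 15)*211 + 481 = ((-4 + 8)*(-4) - 15)*211 + 481 = (4*(-4) - 15)*211 + 481 = (-16 - 15)*211 + 481 = -31*211 + 481 = -6541 + 481 = -6060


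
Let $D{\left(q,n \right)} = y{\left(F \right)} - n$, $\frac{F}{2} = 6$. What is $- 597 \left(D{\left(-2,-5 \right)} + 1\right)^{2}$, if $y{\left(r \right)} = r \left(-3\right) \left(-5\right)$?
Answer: $-20653812$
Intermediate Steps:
$F = 12$ ($F = 2 \cdot 6 = 12$)
$y{\left(r \right)} = 15 r$ ($y{\left(r \right)} = - 3 r \left(-5\right) = 15 r$)
$D{\left(q,n \right)} = 180 - n$ ($D{\left(q,n \right)} = 15 \cdot 12 - n = 180 - n$)
$- 597 \left(D{\left(-2,-5 \right)} + 1\right)^{2} = - 597 \left(\left(180 - -5\right) + 1\right)^{2} = - 597 \left(\left(180 + 5\right) + 1\right)^{2} = - 597 \left(185 + 1\right)^{2} = - 597 \cdot 186^{2} = \left(-597\right) 34596 = -20653812$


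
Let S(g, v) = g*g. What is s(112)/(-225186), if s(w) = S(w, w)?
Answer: -6272/112593 ≈ -0.055705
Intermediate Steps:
S(g, v) = g²
s(w) = w²
s(112)/(-225186) = 112²/(-225186) = 12544*(-1/225186) = -6272/112593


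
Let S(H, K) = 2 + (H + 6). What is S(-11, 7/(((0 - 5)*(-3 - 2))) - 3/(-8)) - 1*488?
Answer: -491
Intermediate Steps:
S(H, K) = 8 + H (S(H, K) = 2 + (6 + H) = 8 + H)
S(-11, 7/(((0 - 5)*(-3 - 2))) - 3/(-8)) - 1*488 = (8 - 11) - 1*488 = -3 - 488 = -491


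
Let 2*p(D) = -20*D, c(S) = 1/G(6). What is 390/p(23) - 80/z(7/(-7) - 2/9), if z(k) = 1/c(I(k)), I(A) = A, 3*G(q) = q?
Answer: -959/23 ≈ -41.696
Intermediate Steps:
G(q) = q/3
c(S) = 1/2 (c(S) = 1/((1/3)*6) = 1/2)
p(D) = -10*D (p(D) = (-20*D)/2 = -10*D)
z(k) = 2 (z(k) = 1/(1/2) = 2)
390/p(23) - 80/z(7/(-7) - 2/9) = 390/((-10*23)) - 80/2 = 390/(-230) - 80*1/2 = 390*(-1/230) - 40 = -39/23 - 40 = -959/23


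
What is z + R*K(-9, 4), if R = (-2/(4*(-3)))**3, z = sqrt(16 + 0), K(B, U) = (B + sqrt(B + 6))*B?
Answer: 35/8 - I*sqrt(3)/24 ≈ 4.375 - 0.072169*I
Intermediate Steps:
K(B, U) = B*(B + sqrt(6 + B)) (K(B, U) = (B + sqrt(6 + B))*B = B*(B + sqrt(6 + B)))
z = 4 (z = sqrt(16) = 4)
R = 1/216 (R = (-2/(-12))**3 = (-2*(-1/12))**3 = (1/6)**3 = 1/216 ≈ 0.0046296)
z + R*K(-9, 4) = 4 + (-9*(-9 + sqrt(6 - 9)))/216 = 4 + (-9*(-9 + sqrt(-3)))/216 = 4 + (-9*(-9 + I*sqrt(3)))/216 = 4 + (81 - 9*I*sqrt(3))/216 = 4 + (3/8 - I*sqrt(3)/24) = 35/8 - I*sqrt(3)/24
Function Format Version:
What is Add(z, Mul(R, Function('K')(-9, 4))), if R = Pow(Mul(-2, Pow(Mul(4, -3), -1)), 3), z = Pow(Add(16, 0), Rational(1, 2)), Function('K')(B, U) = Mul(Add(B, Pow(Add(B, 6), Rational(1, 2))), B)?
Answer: Add(Rational(35, 8), Mul(Rational(-1, 24), I, Pow(3, Rational(1, 2)))) ≈ Add(4.3750, Mul(-0.072169, I))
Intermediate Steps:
Function('K')(B, U) = Mul(B, Add(B, Pow(Add(6, B), Rational(1, 2)))) (Function('K')(B, U) = Mul(Add(B, Pow(Add(6, B), Rational(1, 2))), B) = Mul(B, Add(B, Pow(Add(6, B), Rational(1, 2)))))
z = 4 (z = Pow(16, Rational(1, 2)) = 4)
R = Rational(1, 216) (R = Pow(Mul(-2, Pow(-12, -1)), 3) = Pow(Mul(-2, Rational(-1, 12)), 3) = Pow(Rational(1, 6), 3) = Rational(1, 216) ≈ 0.0046296)
Add(z, Mul(R, Function('K')(-9, 4))) = Add(4, Mul(Rational(1, 216), Mul(-9, Add(-9, Pow(Add(6, -9), Rational(1, 2)))))) = Add(4, Mul(Rational(1, 216), Mul(-9, Add(-9, Pow(-3, Rational(1, 2)))))) = Add(4, Mul(Rational(1, 216), Mul(-9, Add(-9, Mul(I, Pow(3, Rational(1, 2))))))) = Add(4, Mul(Rational(1, 216), Add(81, Mul(-9, I, Pow(3, Rational(1, 2)))))) = Add(4, Add(Rational(3, 8), Mul(Rational(-1, 24), I, Pow(3, Rational(1, 2))))) = Add(Rational(35, 8), Mul(Rational(-1, 24), I, Pow(3, Rational(1, 2))))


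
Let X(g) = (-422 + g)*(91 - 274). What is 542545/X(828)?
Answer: -542545/74298 ≈ -7.3023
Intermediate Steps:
X(g) = 77226 - 183*g (X(g) = (-422 + g)*(-183) = 77226 - 183*g)
542545/X(828) = 542545/(77226 - 183*828) = 542545/(77226 - 151524) = 542545/(-74298) = 542545*(-1/74298) = -542545/74298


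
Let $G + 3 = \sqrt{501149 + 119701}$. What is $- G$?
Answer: $3 - 5 \sqrt{24834} \approx -784.94$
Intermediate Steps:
$G = -3 + 5 \sqrt{24834}$ ($G = -3 + \sqrt{501149 + 119701} = -3 + \sqrt{620850} = -3 + 5 \sqrt{24834} \approx 784.94$)
$- G = - (-3 + 5 \sqrt{24834}) = 3 - 5 \sqrt{24834}$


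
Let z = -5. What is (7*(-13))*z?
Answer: 455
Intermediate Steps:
(7*(-13))*z = (7*(-13))*(-5) = -91*(-5) = 455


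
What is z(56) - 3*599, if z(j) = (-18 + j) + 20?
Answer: -1739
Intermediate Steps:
z(j) = 2 + j
z(56) - 3*599 = (2 + 56) - 3*599 = 58 - 1797 = -1739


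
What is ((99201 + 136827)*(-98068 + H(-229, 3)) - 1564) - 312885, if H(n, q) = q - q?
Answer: -23147108353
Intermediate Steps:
H(n, q) = 0
((99201 + 136827)*(-98068 + H(-229, 3)) - 1564) - 312885 = ((99201 + 136827)*(-98068 + 0) - 1564) - 312885 = (236028*(-98068) - 1564) - 312885 = (-23146793904 - 1564) - 312885 = -23146795468 - 312885 = -23147108353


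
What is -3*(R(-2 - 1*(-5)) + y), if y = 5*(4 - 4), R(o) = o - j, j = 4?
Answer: 3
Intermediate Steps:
R(o) = -4 + o (R(o) = o - 1*4 = o - 4 = -4 + o)
y = 0 (y = 5*0 = 0)
-3*(R(-2 - 1*(-5)) + y) = -3*((-4 + (-2 - 1*(-5))) + 0) = -3*((-4 + (-2 + 5)) + 0) = -3*((-4 + 3) + 0) = -3*(-1 + 0) = -3*(-1) = 3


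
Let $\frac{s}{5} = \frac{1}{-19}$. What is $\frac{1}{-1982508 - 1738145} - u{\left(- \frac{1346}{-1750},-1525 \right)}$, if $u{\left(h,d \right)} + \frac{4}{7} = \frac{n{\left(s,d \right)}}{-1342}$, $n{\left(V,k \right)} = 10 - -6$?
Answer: $\frac{10194584523}{17475907141} \approx 0.58335$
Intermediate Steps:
$s = - \frac{5}{19}$ ($s = \frac{5}{-19} = 5 \left(- \frac{1}{19}\right) = - \frac{5}{19} \approx -0.26316$)
$n{\left(V,k \right)} = 16$ ($n{\left(V,k \right)} = 10 + 6 = 16$)
$u{\left(h,d \right)} = - \frac{2740}{4697}$ ($u{\left(h,d \right)} = - \frac{4}{7} + \frac{16}{-1342} = - \frac{4}{7} + 16 \left(- \frac{1}{1342}\right) = - \frac{4}{7} - \frac{8}{671} = - \frac{2740}{4697}$)
$\frac{1}{-1982508 - 1738145} - u{\left(- \frac{1346}{-1750},-1525 \right)} = \frac{1}{-1982508 - 1738145} - - \frac{2740}{4697} = \frac{1}{-3720653} + \frac{2740}{4697} = - \frac{1}{3720653} + \frac{2740}{4697} = \frac{10194584523}{17475907141}$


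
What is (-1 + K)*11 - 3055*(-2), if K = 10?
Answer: 6209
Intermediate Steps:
(-1 + K)*11 - 3055*(-2) = (-1 + 10)*11 - 3055*(-2) = 9*11 - 65*(-94) = 99 + 6110 = 6209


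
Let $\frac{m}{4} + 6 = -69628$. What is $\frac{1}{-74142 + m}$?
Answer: $- \frac{1}{352678} \approx -2.8354 \cdot 10^{-6}$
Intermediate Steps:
$m = -278536$ ($m = -24 + 4 \left(-69628\right) = -24 - 278512 = -278536$)
$\frac{1}{-74142 + m} = \frac{1}{-74142 - 278536} = \frac{1}{-352678} = - \frac{1}{352678}$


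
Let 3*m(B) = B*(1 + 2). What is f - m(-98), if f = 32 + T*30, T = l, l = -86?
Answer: -2450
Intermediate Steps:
T = -86
m(B) = B (m(B) = (B*(1 + 2))/3 = (B*3)/3 = (3*B)/3 = B)
f = -2548 (f = 32 - 86*30 = 32 - 2580 = -2548)
f - m(-98) = -2548 - 1*(-98) = -2548 + 98 = -2450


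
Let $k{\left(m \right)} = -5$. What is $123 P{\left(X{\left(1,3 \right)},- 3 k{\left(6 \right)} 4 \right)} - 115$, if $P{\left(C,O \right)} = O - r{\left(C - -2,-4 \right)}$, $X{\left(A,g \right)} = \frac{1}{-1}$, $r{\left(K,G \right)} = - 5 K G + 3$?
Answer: $4436$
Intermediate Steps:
$r{\left(K,G \right)} = 3 - 5 G K$ ($r{\left(K,G \right)} = - 5 G K + 3 = 3 - 5 G K$)
$X{\left(A,g \right)} = -1$
$P{\left(C,O \right)} = -43 + O - 20 C$ ($P{\left(C,O \right)} = O - \left(3 - - 20 \left(C - -2\right)\right) = O - \left(3 - - 20 \left(C + 2\right)\right) = O - \left(3 - - 20 \left(2 + C\right)\right) = O - \left(3 + \left(40 + 20 C\right)\right) = O - \left(43 + 20 C\right) = -43 + O - 20 C$)
$123 P{\left(X{\left(1,3 \right)},- 3 k{\left(6 \right)} 4 \right)} - 115 = 123 \left(-43 + \left(-3\right) \left(-5\right) 4 - -20\right) - 115 = 123 \left(-43 + 15 \cdot 4 + 20\right) - 115 = 123 \left(-43 + 60 + 20\right) - 115 = 123 \cdot 37 - 115 = 4551 - 115 = 4436$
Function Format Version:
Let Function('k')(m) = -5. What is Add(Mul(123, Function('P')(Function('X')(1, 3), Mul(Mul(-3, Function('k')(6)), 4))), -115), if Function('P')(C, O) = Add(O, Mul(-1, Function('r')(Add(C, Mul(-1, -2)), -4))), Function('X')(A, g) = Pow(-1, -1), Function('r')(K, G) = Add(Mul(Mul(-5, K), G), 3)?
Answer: 4436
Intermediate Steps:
Function('r')(K, G) = Add(3, Mul(-5, G, K)) (Function('r')(K, G) = Add(Mul(-5, G, K), 3) = Add(3, Mul(-5, G, K)))
Function('X')(A, g) = -1
Function('P')(C, O) = Add(-43, O, Mul(-20, C)) (Function('P')(C, O) = Add(O, Mul(-1, Add(3, Mul(-5, -4, Add(C, Mul(-1, -2)))))) = Add(O, Mul(-1, Add(3, Mul(-5, -4, Add(C, 2))))) = Add(O, Mul(-1, Add(3, Mul(-5, -4, Add(2, C))))) = Add(O, Mul(-1, Add(3, Add(40, Mul(20, C))))) = Add(O, Mul(-1, Add(43, Mul(20, C)))) = Add(O, Add(-43, Mul(-20, C))) = Add(-43, O, Mul(-20, C)))
Add(Mul(123, Function('P')(Function('X')(1, 3), Mul(Mul(-3, Function('k')(6)), 4))), -115) = Add(Mul(123, Add(-43, Mul(Mul(-3, -5), 4), Mul(-20, -1))), -115) = Add(Mul(123, Add(-43, Mul(15, 4), 20)), -115) = Add(Mul(123, Add(-43, 60, 20)), -115) = Add(Mul(123, 37), -115) = Add(4551, -115) = 4436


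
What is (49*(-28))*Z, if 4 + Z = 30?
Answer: -35672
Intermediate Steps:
Z = 26 (Z = -4 + 30 = 26)
(49*(-28))*Z = (49*(-28))*26 = -1372*26 = -35672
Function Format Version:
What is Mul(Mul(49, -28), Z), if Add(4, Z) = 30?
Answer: -35672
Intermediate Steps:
Z = 26 (Z = Add(-4, 30) = 26)
Mul(Mul(49, -28), Z) = Mul(Mul(49, -28), 26) = Mul(-1372, 26) = -35672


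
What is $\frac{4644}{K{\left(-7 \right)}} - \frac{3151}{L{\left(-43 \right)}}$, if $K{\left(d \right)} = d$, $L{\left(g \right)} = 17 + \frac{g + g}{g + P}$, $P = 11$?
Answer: $- \frac{259396}{315} \approx -823.48$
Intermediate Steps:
$L{\left(g \right)} = 17 + \frac{2 g}{11 + g}$ ($L{\left(g \right)} = 17 + \frac{g + g}{g + 11} = 17 + \frac{2 g}{11 + g}$)
$\frac{4644}{K{\left(-7 \right)}} - \frac{3151}{L{\left(-43 \right)}} = \frac{4644}{-7} - \frac{3151}{\frac{1}{11 - 43} \left(187 + 19 \left(-43\right)\right)} = 4644 \left(- \frac{1}{7}\right) - \frac{3151}{\frac{1}{-32} \left(187 - 817\right)} = - \frac{4644}{7} - \frac{3151}{\left(- \frac{1}{32}\right) \left(-630\right)} = - \frac{4644}{7} - \frac{3151}{\frac{315}{16}} = - \frac{4644}{7} - \frac{50416}{315} = - \frac{259396}{315}$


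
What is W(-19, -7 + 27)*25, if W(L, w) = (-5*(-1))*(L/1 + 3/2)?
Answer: -4375/2 ≈ -2187.5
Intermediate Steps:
W(L, w) = 15/2 + 5*L (W(L, w) = 5*(L*1 + 3*(1/2)) = 5*(L + 3/2) = 5*(3/2 + L) = 15/2 + 5*L)
W(-19, -7 + 27)*25 = (15/2 + 5*(-19))*25 = (15/2 - 95)*25 = -175/2*25 = -4375/2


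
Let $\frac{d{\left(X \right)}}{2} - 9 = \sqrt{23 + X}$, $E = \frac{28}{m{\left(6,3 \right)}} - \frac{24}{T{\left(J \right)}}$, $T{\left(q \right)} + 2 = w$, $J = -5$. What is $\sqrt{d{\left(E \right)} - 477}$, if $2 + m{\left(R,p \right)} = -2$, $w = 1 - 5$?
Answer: $\sqrt{-459 + 4 \sqrt{5}} \approx 21.215 i$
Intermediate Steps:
$w = -4$
$m{\left(R,p \right)} = -4$ ($m{\left(R,p \right)} = -2 - 2 = -4$)
$T{\left(q \right)} = -6$ ($T{\left(q \right)} = -2 - 4 = -6$)
$E = -3$ ($E = \frac{28}{-4} - \frac{24}{-6} = 28 \left(- \frac{1}{4}\right) - -4 = -7 + 4 = -3$)
$d{\left(X \right)} = 18 + 2 \sqrt{23 + X}$
$\sqrt{d{\left(E \right)} - 477} = \sqrt{\left(18 + 2 \sqrt{23 - 3}\right) - 477} = \sqrt{\left(18 + 2 \sqrt{20}\right) - 477} = \sqrt{\left(18 + 2 \cdot 2 \sqrt{5}\right) - 477} = \sqrt{\left(18 + 4 \sqrt{5}\right) - 477} = \sqrt{-459 + 4 \sqrt{5}}$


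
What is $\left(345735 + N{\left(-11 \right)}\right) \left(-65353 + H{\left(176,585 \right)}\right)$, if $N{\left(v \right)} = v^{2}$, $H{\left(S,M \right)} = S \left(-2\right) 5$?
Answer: $-23211433728$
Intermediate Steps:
$H{\left(S,M \right)} = - 10 S$ ($H{\left(S,M \right)} = - 2 S 5 = - 10 S$)
$\left(345735 + N{\left(-11 \right)}\right) \left(-65353 + H{\left(176,585 \right)}\right) = \left(345735 + \left(-11\right)^{2}\right) \left(-65353 - 1760\right) = \left(345735 + 121\right) \left(-65353 - 1760\right) = 345856 \left(-67113\right) = -23211433728$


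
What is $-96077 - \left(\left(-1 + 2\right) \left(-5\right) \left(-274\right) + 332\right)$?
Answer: $-97779$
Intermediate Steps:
$-96077 - \left(\left(-1 + 2\right) \left(-5\right) \left(-274\right) + 332\right) = -96077 - \left(1 \left(-5\right) \left(-274\right) + 332\right) = -96077 - \left(\left(-5\right) \left(-274\right) + 332\right) = -96077 - \left(1370 + 332\right) = -96077 - 1702 = -97779$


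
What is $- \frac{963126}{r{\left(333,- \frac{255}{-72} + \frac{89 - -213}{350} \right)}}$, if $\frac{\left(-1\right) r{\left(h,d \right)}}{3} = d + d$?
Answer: $\frac{674188200}{18499} \approx 36445.0$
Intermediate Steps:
$r{\left(h,d \right)} = - 6 d$ ($r{\left(h,d \right)} = - 3 \left(d + d\right) = - 3 \cdot 2 d = - 6 d$)
$- \frac{963126}{r{\left(333,- \frac{255}{-72} + \frac{89 - -213}{350} \right)}} = - \frac{963126}{\left(-6\right) \left(- \frac{255}{-72} + \frac{89 - -213}{350}\right)} = - \frac{963126}{\left(-6\right) \left(\left(-255\right) \left(- \frac{1}{72}\right) + \left(89 + 213\right) \frac{1}{350}\right)} = - \frac{963126}{\left(-6\right) \left(\frac{85}{24} + 302 \cdot \frac{1}{350}\right)} = - \frac{963126}{\left(-6\right) \left(\frac{85}{24} + \frac{151}{175}\right)} = - \frac{963126}{\left(-6\right) \frac{18499}{4200}} = - \frac{963126}{- \frac{18499}{700}} = \left(-963126\right) \left(- \frac{700}{18499}\right) = \frac{674188200}{18499}$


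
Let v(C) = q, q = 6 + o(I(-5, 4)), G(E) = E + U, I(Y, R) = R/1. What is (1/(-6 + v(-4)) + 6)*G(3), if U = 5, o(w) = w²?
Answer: 97/2 ≈ 48.500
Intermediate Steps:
I(Y, R) = R (I(Y, R) = R*1 = R)
G(E) = 5 + E (G(E) = E + 5 = 5 + E)
q = 22 (q = 6 + 4² = 6 + 16 = 22)
v(C) = 22
(1/(-6 + v(-4)) + 6)*G(3) = (1/(-6 + 22) + 6)*(5 + 3) = (1/16 + 6)*8 = (97/16)*8 = 97/2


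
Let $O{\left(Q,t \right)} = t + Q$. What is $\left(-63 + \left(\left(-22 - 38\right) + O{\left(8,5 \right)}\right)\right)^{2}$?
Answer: $12100$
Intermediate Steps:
$O{\left(Q,t \right)} = Q + t$
$\left(-63 + \left(\left(-22 - 38\right) + O{\left(8,5 \right)}\right)\right)^{2} = \left(-63 + \left(\left(-22 - 38\right) + \left(8 + 5\right)\right)\right)^{2} = \left(-63 + \left(-60 + 13\right)\right)^{2} = \left(-63 - 47\right)^{2} = \left(-110\right)^{2} = 12100$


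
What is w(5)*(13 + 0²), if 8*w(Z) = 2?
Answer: 13/4 ≈ 3.2500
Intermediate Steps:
w(Z) = ¼ (w(Z) = (⅛)*2 = ¼)
w(5)*(13 + 0²) = (13 + 0²)/4 = (13 + 0)/4 = (¼)*13 = 13/4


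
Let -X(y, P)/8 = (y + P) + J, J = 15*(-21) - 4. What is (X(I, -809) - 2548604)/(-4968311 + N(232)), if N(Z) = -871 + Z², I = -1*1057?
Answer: 1265562/2457679 ≈ 0.51494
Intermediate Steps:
I = -1057
J = -319 (J = -315 - 4 = -319)
X(y, P) = 2552 - 8*P - 8*y (X(y, P) = -8*((y + P) - 319) = -8*((P + y) - 319) = -8*(-319 + P + y) = 2552 - 8*P - 8*y)
(X(I, -809) - 2548604)/(-4968311 + N(232)) = ((2552 - 8*(-809) - 8*(-1057)) - 2548604)/(-4968311 + (-871 + 232²)) = ((2552 + 6472 + 8456) - 2548604)/(-4968311 + (-871 + 53824)) = (17480 - 2548604)/(-4968311 + 52953) = -2531124/(-4915358) = -2531124*(-1/4915358) = 1265562/2457679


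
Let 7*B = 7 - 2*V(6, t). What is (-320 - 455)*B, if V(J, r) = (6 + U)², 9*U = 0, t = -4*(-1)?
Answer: 50375/7 ≈ 7196.4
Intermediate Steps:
t = 4
U = 0 (U = (⅑)*0 = 0)
V(J, r) = 36 (V(J, r) = (6 + 0)² = 6² = 36)
B = -65/7 (B = (7 - 2*36)/7 = (7 - 72)/7 = (⅐)*(-65) = -65/7 ≈ -9.2857)
(-320 - 455)*B = (-320 - 455)*(-65/7) = -775*(-65/7) = 50375/7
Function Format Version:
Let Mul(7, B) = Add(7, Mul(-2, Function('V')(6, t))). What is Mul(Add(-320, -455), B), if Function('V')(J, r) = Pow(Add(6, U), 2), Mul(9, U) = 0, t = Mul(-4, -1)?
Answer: Rational(50375, 7) ≈ 7196.4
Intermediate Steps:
t = 4
U = 0 (U = Mul(Rational(1, 9), 0) = 0)
Function('V')(J, r) = 36 (Function('V')(J, r) = Pow(Add(6, 0), 2) = Pow(6, 2) = 36)
B = Rational(-65, 7) (B = Mul(Rational(1, 7), Add(7, Mul(-2, 36))) = Mul(Rational(1, 7), Add(7, -72)) = Mul(Rational(1, 7), -65) = Rational(-65, 7) ≈ -9.2857)
Mul(Add(-320, -455), B) = Mul(Add(-320, -455), Rational(-65, 7)) = Mul(-775, Rational(-65, 7)) = Rational(50375, 7)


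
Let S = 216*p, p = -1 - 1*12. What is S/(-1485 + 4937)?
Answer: -702/863 ≈ -0.81344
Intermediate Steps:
p = -13 (p = -1 - 12 = -13)
S = -2808 (S = 216*(-13) = -2808)
S/(-1485 + 4937) = -2808/(-1485 + 4937) = -2808/3452 = -2808*1/3452 = -702/863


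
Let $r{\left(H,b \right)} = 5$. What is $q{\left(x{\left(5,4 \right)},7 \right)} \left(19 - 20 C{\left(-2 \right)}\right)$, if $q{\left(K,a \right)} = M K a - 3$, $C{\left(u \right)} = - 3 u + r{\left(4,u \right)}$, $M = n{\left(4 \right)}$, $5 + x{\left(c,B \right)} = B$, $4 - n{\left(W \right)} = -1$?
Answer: $7638$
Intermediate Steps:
$n{\left(W \right)} = 5$ ($n{\left(W \right)} = 4 - -1 = 4 + 1 = 5$)
$x{\left(c,B \right)} = -5 + B$
$M = 5$
$C{\left(u \right)} = 5 - 3 u$ ($C{\left(u \right)} = - 3 u + 5 = 5 - 3 u$)
$q{\left(K,a \right)} = -3 + 5 K a$ ($q{\left(K,a \right)} = 5 K a - 3 = -3 + 5 K a$)
$q{\left(x{\left(5,4 \right)},7 \right)} \left(19 - 20 C{\left(-2 \right)}\right) = \left(-3 + 5 \left(-5 + 4\right) 7\right) \left(19 - 20 \left(5 - -6\right)\right) = \left(-3 + 5 \left(-1\right) 7\right) \left(19 - 20 \left(5 + 6\right)\right) = \left(-3 - 35\right) \left(19 - 220\right) = - 38 \left(19 - 220\right) = \left(-38\right) \left(-201\right) = 7638$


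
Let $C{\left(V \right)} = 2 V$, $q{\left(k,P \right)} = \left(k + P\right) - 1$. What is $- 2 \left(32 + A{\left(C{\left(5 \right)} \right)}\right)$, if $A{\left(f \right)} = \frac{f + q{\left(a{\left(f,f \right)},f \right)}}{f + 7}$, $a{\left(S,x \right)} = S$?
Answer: $- \frac{1146}{17} \approx -67.412$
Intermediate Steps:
$q{\left(k,P \right)} = -1 + P + k$ ($q{\left(k,P \right)} = \left(P + k\right) - 1 = -1 + P + k$)
$A{\left(f \right)} = \frac{-1 + 3 f}{7 + f}$ ($A{\left(f \right)} = \frac{f + \left(-1 + f + f\right)}{f + 7} = \frac{f + \left(-1 + 2 f\right)}{7 + f} = \frac{-1 + 3 f}{7 + f}$)
$- 2 \left(32 + A{\left(C{\left(5 \right)} \right)}\right) = - 2 \left(32 + \frac{-1 + 3 \cdot 2 \cdot 5}{7 + 2 \cdot 5}\right) = - 2 \left(32 + \frac{-1 + 3 \cdot 10}{7 + 10}\right) = - 2 \left(32 + \frac{-1 + 30}{17}\right) = - 2 \left(32 + \frac{1}{17} \cdot 29\right) = - 2 \left(32 + \frac{29}{17}\right) = \left(-2\right) \frac{573}{17} = - \frac{1146}{17}$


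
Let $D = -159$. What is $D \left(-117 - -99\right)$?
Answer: $2862$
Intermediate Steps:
$D \left(-117 - -99\right) = - 159 \left(-117 - -99\right) = - 159 \left(-117 + 99\right) = \left(-159\right) \left(-18\right) = 2862$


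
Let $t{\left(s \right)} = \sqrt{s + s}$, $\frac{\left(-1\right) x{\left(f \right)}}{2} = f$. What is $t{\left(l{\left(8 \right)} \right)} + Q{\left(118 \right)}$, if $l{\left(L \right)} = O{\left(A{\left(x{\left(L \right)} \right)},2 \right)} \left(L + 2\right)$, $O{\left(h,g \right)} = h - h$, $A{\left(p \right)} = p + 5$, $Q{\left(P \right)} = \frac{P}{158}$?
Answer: $\frac{59}{79} \approx 0.74684$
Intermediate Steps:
$x{\left(f \right)} = - 2 f$
$Q{\left(P \right)} = \frac{P}{158}$ ($Q{\left(P \right)} = P \frac{1}{158} = \frac{P}{158}$)
$A{\left(p \right)} = 5 + p$
$O{\left(h,g \right)} = 0$
$l{\left(L \right)} = 0$ ($l{\left(L \right)} = 0 \left(L + 2\right) = 0 \left(2 + L\right) = 0$)
$t{\left(s \right)} = \sqrt{2} \sqrt{s}$ ($t{\left(s \right)} = \sqrt{2 s} = \sqrt{2} \sqrt{s}$)
$t{\left(l{\left(8 \right)} \right)} + Q{\left(118 \right)} = \sqrt{2} \sqrt{0} + \frac{1}{158} \cdot 118 = \sqrt{2} \cdot 0 + \frac{59}{79} = 0 + \frac{59}{79} = \frac{59}{79}$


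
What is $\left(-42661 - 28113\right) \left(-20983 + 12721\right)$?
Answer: $584734788$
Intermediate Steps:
$\left(-42661 - 28113\right) \left(-20983 + 12721\right) = \left(-70774\right) \left(-8262\right) = 584734788$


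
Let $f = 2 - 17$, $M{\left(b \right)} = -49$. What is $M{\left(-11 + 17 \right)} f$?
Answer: $735$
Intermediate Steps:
$f = -15$
$M{\left(-11 + 17 \right)} f = \left(-49\right) \left(-15\right) = 735$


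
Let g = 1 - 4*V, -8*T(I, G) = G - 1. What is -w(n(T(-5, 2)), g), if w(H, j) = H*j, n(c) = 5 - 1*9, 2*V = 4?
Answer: -28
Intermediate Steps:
V = 2 (V = (½)*4 = 2)
T(I, G) = ⅛ - G/8 (T(I, G) = -(G - 1)/8 = -(-1 + G)/8 = ⅛ - G/8)
n(c) = -4 (n(c) = 5 - 9 = -4)
g = -7 (g = 1 - 4*2 = 1 - 8 = -7)
-w(n(T(-5, 2)), g) = -(-4)*(-7) = -1*28 = -28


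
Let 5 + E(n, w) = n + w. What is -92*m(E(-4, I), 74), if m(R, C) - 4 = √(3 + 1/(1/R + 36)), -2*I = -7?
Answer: -368 - 46*√470042/197 ≈ -528.09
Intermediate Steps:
I = 7/2 (I = -½*(-7) = 7/2 ≈ 3.5000)
E(n, w) = -5 + n + w (E(n, w) = -5 + (n + w) = -5 + n + w)
m(R, C) = 4 + √(3 + 1/(36 + 1/R)) (m(R, C) = 4 + √(3 + 1/(1/R + 36)) = 4 + √(3 + 1/(36 + 1/R)))
-92*m(E(-4, I), 74) = -92*(4 + √((3 + 109*(-5 - 4 + 7/2))/(1 + 36*(-5 - 4 + 7/2)))) = -92*(4 + √((3 + 109*(-11/2))/(1 + 36*(-11/2)))) = -92*(4 + √((3 - 1199/2)/(1 - 198))) = -92*(4 + √(-1193/2/(-197))) = -92*(4 + √(-1/197*(-1193/2))) = -92*(4 + √(1193/394)) = -92*(4 + √470042/394) = -368 - 46*√470042/197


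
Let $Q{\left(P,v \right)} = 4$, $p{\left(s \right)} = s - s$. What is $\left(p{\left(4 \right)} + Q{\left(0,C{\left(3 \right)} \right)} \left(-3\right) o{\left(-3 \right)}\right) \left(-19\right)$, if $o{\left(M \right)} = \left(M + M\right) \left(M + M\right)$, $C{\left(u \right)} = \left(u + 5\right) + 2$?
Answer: $8208$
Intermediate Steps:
$C{\left(u \right)} = 7 + u$ ($C{\left(u \right)} = \left(5 + u\right) + 2 = 7 + u$)
$p{\left(s \right)} = 0$
$o{\left(M \right)} = 4 M^{2}$ ($o{\left(M \right)} = 2 M 2 M = 4 M^{2}$)
$\left(p{\left(4 \right)} + Q{\left(0,C{\left(3 \right)} \right)} \left(-3\right) o{\left(-3 \right)}\right) \left(-19\right) = \left(0 + 4 \left(-3\right) 4 \left(-3\right)^{2}\right) \left(-19\right) = \left(0 - 12 \cdot 4 \cdot 9\right) \left(-19\right) = \left(0 - 432\right) \left(-19\right) = \left(-432\right) \left(-19\right) = 8208$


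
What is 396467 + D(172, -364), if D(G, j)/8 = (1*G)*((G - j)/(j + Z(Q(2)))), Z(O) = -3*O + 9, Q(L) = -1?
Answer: 4338089/11 ≈ 3.9437e+5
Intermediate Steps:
Z(O) = 9 - 3*O
D(G, j) = 8*G*(G - j)/(12 + j) (D(G, j) = 8*((1*G)*((G - j)/(j + (9 - 3*(-1))))) = 8*(G*((G - j)/(j + (9 + 3)))) = 8*(G*((G - j)/(j + 12))) = 8*(G*((G - j)/(12 + j))) = 8*(G*(G - j)/(12 + j)) = 8*G*(G - j)/(12 + j))
396467 + D(172, -364) = 396467 + 8*172*(172 - 1*(-364))/(12 - 364) = 396467 + 8*172*(172 + 364)/(-352) = 396467 + 8*172*(-1/352)*536 = 396467 - 23048/11 = 4338089/11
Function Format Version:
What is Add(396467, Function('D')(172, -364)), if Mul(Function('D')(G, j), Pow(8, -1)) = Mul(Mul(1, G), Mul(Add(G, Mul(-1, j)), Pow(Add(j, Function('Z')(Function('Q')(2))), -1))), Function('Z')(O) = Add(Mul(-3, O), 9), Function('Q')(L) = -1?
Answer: Rational(4338089, 11) ≈ 3.9437e+5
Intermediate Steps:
Function('Z')(O) = Add(9, Mul(-3, O))
Function('D')(G, j) = Mul(8, G, Pow(Add(12, j), -1), Add(G, Mul(-1, j))) (Function('D')(G, j) = Mul(8, Mul(Mul(1, G), Mul(Add(G, Mul(-1, j)), Pow(Add(j, Add(9, Mul(-3, -1))), -1)))) = Mul(8, Mul(G, Mul(Add(G, Mul(-1, j)), Pow(Add(j, Add(9, 3)), -1)))) = Mul(8, Mul(G, Mul(Add(G, Mul(-1, j)), Pow(Add(j, 12), -1)))) = Mul(8, Mul(G, Mul(Add(G, Mul(-1, j)), Pow(Add(12, j), -1)))) = Mul(8, Mul(G, Mul(Pow(Add(12, j), -1), Add(G, Mul(-1, j))))) = Mul(8, Mul(G, Pow(Add(12, j), -1), Add(G, Mul(-1, j)))) = Mul(8, G, Pow(Add(12, j), -1), Add(G, Mul(-1, j))))
Add(396467, Function('D')(172, -364)) = Add(396467, Mul(8, 172, Pow(Add(12, -364), -1), Add(172, Mul(-1, -364)))) = Add(396467, Mul(8, 172, Pow(-352, -1), Add(172, 364))) = Add(396467, Mul(8, 172, Rational(-1, 352), 536)) = Add(396467, Rational(-23048, 11)) = Rational(4338089, 11)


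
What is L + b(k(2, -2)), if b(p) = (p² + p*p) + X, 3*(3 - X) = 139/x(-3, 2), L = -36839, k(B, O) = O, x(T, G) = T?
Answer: -331313/9 ≈ -36813.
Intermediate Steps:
X = 166/9 (X = 3 - 139/(3*(-3)) = 3 - 139*(-1)/(3*3) = 3 - ⅓*(-139/3) = 3 + 139/9 = 166/9 ≈ 18.444)
b(p) = 166/9 + 2*p² (b(p) = (p² + p*p) + 166/9 = (p² + p²) + 166/9 = 2*p² + 166/9 = 166/9 + 2*p²)
L + b(k(2, -2)) = -36839 + (166/9 + 2*(-2)²) = -36839 + (166/9 + 2*4) = -36839 + (166/9 + 8) = -36839 + 238/9 = -331313/9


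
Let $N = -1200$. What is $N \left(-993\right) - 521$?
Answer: $1191079$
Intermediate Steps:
$N \left(-993\right) - 521 = \left(-1200\right) \left(-993\right) - 521 = 1191600 - 521 = 1191079$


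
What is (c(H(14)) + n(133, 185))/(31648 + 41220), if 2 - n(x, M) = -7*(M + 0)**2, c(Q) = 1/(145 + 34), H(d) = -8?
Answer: 10721071/3260843 ≈ 3.2878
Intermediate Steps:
c(Q) = 1/179
n(x, M) = 2 + 7*M**2 (n(x, M) = 2 - (-7)*(M + 0)**2 = 2 - (-7)*M**2 = 2 + 7*M**2)
(c(H(14)) + n(133, 185))/(31648 + 41220) = (1/179 + (2 + 7*185**2))/(31648 + 41220) = (1/179 + (2 + 7*34225))/72868 = (1/179 + (2 + 239575))*(1/72868) = (1/179 + 239577)*(1/72868) = (42884284/179)*(1/72868) = 10721071/3260843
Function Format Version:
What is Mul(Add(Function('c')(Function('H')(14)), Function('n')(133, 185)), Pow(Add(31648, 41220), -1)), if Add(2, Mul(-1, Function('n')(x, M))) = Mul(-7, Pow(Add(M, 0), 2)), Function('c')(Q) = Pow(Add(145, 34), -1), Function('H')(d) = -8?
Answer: Rational(10721071, 3260843) ≈ 3.2878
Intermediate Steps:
Function('c')(Q) = Rational(1, 179) (Function('c')(Q) = Pow(179, -1) = Rational(1, 179))
Function('n')(x, M) = Add(2, Mul(7, Pow(M, 2))) (Function('n')(x, M) = Add(2, Mul(-1, Mul(-7, Pow(Add(M, 0), 2)))) = Add(2, Mul(-1, Mul(-7, Pow(M, 2)))) = Add(2, Mul(7, Pow(M, 2))))
Mul(Add(Function('c')(Function('H')(14)), Function('n')(133, 185)), Pow(Add(31648, 41220), -1)) = Mul(Add(Rational(1, 179), Add(2, Mul(7, Pow(185, 2)))), Pow(Add(31648, 41220), -1)) = Mul(Add(Rational(1, 179), Add(2, Mul(7, 34225))), Pow(72868, -1)) = Mul(Add(Rational(1, 179), Add(2, 239575)), Rational(1, 72868)) = Mul(Add(Rational(1, 179), 239577), Rational(1, 72868)) = Mul(Rational(42884284, 179), Rational(1, 72868)) = Rational(10721071, 3260843)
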